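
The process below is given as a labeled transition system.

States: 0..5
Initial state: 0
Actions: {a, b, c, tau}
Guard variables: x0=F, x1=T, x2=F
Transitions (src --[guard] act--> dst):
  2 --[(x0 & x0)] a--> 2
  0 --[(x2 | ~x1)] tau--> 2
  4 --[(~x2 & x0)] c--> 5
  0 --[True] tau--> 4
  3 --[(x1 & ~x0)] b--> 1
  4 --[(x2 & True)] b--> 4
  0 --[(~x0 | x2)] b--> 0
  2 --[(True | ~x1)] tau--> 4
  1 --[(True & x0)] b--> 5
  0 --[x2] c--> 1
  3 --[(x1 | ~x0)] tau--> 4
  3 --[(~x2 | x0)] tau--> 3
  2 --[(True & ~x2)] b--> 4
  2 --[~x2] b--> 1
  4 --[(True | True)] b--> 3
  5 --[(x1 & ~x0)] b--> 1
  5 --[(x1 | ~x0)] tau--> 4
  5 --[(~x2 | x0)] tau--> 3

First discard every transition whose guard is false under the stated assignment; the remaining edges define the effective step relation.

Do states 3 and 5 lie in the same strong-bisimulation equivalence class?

Bisimulation quotient by refinement:
  P[0] = {{0,1,2,3,4,5}}
  P[1] = {{0,2,3,5},{1},{4}}
  P[2] = {{0},{1},{2},{3,5},{4}}
stable after 3 split(s): 5 block(s)
class of 3: {3,5}; class of 5: {3,5}

Answer: BISIMILAR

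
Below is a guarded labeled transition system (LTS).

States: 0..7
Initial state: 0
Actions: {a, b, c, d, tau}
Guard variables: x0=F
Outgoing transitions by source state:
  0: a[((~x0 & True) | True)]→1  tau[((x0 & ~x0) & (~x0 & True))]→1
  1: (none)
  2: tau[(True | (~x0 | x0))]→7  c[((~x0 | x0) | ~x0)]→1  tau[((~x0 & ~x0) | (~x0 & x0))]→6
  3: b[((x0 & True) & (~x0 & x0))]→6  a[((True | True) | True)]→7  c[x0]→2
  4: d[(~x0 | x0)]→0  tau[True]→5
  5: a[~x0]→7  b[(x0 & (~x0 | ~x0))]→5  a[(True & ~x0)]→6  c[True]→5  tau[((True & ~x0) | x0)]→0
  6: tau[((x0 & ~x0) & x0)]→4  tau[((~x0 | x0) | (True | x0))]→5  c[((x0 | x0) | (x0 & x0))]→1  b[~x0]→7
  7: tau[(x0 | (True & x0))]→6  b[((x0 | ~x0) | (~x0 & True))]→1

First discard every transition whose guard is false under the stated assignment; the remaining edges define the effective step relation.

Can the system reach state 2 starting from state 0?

14 transition(s) survive guard evaluation.
L0 = {0}
L1 = {1}  cumulative {0,1}
Reachable = {0,1}

Answer: UNREACHABLE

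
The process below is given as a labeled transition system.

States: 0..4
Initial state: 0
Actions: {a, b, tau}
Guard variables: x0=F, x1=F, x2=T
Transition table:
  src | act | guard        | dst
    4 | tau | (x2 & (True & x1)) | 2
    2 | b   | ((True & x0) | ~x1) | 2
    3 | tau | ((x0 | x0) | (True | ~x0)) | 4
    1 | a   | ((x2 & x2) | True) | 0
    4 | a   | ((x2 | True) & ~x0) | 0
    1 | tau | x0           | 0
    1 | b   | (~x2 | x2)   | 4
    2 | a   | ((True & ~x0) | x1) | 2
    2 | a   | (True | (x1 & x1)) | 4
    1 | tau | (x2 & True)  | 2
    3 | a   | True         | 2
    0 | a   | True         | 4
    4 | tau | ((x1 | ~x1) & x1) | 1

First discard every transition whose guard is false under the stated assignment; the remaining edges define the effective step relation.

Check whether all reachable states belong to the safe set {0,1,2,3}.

Inv-set: {0,1,2,3}
Reachable = {0,4}
  0: safe
  4: ✗ unsafe
counterexample path to 4: a

Answer: INVARIANT VIOLATED at state 4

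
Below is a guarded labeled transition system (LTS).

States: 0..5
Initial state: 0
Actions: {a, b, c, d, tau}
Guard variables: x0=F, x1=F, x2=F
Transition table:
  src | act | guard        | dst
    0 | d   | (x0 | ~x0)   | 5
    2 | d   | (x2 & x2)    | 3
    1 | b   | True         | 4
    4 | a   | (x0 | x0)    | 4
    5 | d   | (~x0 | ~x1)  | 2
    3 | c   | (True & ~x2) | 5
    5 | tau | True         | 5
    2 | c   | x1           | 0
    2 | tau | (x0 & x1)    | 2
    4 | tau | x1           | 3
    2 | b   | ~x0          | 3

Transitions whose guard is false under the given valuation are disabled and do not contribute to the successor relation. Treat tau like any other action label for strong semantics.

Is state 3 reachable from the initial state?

Guard filter leaves 6 enabled edge(s).
L0 = {0}
L1 = {5}  total {0,5}
L2 = {2}  total {0,2,5}
L3 = {3}  total {0,2,3,5}
R = {0,2,3,5}
trace reaching 3: d·d·b

Answer: REACHABLE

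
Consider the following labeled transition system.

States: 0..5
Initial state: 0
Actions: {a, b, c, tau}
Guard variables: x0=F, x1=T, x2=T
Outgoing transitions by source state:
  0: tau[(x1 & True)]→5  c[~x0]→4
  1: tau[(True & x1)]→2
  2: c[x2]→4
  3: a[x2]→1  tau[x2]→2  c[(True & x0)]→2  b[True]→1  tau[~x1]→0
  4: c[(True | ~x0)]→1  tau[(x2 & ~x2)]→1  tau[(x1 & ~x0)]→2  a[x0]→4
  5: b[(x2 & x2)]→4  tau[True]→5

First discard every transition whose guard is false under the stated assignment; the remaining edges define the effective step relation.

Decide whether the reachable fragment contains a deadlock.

Reachable = {0,1,2,4,5}
  0: c→4  tau→5  [2 exit(s)]
  1: tau→2  [1 exit(s)]
  2: c→4  [1 exit(s)]
  4: c→1  tau→2  [2 exit(s)]
  5: b→4  tau→5  [2 exit(s)]

Answer: DEADLOCK-FREE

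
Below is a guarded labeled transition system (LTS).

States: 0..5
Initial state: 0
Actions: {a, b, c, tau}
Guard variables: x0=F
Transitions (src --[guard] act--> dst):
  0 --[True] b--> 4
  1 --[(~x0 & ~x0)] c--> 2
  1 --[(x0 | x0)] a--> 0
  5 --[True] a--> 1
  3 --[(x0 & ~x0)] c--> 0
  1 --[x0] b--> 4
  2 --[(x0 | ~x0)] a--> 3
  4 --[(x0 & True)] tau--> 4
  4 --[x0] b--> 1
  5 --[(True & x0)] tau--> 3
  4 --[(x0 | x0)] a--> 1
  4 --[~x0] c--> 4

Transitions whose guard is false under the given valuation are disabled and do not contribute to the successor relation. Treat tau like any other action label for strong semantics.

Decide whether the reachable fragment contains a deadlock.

Answer: DEADLOCK-FREE

Trace:
Reach set: {0,4}
  0: b→4  [1 exit(s)]
  4: c→4  [1 exit(s)]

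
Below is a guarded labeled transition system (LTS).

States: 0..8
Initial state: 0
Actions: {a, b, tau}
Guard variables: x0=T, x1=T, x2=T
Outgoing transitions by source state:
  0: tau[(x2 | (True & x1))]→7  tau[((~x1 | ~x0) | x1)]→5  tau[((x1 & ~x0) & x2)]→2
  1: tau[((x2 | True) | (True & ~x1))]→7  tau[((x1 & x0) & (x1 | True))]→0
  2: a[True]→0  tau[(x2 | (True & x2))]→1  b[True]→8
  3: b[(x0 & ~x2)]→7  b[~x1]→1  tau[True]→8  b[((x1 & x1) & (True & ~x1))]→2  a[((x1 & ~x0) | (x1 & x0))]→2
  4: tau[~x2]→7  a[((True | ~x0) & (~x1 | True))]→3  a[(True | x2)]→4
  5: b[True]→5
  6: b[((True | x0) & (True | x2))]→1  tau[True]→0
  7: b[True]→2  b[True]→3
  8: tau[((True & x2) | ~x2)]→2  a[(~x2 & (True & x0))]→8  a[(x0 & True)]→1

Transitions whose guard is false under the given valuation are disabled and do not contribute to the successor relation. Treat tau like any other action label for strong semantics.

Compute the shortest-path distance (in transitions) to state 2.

Answer: 2

Working:
BFS to 2:
  L0 = {0}
  L1 = {5,7}
  L2 = {2,3}
depth(2)=2, e.g. tau·b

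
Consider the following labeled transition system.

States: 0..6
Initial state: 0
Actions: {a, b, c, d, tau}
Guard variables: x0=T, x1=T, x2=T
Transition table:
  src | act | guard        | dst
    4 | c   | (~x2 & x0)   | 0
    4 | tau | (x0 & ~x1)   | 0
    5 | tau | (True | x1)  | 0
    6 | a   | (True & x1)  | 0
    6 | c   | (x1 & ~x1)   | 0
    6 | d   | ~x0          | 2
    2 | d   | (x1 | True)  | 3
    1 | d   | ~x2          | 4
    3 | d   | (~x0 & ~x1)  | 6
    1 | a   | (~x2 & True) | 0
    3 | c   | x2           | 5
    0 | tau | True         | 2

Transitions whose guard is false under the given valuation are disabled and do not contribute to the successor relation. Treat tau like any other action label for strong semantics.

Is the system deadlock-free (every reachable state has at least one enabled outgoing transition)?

Answer: DEADLOCK-FREE

Working:
Reachable = {0,2,3,5}
  0: tau→2  [1 out]
  2: d→3  [1 out]
  3: c→5  [1 out]
  5: tau→0  [1 out]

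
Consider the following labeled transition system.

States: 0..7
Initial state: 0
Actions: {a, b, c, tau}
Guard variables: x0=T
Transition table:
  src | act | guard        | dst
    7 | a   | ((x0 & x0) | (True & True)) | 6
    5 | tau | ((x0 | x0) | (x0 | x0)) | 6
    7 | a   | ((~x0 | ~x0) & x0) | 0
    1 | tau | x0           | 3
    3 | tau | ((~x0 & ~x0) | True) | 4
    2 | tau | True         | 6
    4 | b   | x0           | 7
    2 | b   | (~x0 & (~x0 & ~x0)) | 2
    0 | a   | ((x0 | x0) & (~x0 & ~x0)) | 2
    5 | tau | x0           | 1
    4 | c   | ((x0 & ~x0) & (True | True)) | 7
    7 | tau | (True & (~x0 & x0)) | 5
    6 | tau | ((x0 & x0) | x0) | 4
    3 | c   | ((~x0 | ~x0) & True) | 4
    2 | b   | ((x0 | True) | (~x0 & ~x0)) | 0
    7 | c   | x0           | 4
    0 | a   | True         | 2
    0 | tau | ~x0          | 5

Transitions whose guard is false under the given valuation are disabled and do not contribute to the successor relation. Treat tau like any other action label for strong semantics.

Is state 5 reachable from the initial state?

Answer: UNREACHABLE

Working:
11 transition(s) survive guard evaluation.
depth 0: {0}
depth 1: {2}  total {0,2}
depth 2: {6}  total {0,2,6}
depth 3: {4}  total {0,2,4,6}
depth 4: {7}  total {0,2,4,6,7}
Reachable = {0,2,4,6,7}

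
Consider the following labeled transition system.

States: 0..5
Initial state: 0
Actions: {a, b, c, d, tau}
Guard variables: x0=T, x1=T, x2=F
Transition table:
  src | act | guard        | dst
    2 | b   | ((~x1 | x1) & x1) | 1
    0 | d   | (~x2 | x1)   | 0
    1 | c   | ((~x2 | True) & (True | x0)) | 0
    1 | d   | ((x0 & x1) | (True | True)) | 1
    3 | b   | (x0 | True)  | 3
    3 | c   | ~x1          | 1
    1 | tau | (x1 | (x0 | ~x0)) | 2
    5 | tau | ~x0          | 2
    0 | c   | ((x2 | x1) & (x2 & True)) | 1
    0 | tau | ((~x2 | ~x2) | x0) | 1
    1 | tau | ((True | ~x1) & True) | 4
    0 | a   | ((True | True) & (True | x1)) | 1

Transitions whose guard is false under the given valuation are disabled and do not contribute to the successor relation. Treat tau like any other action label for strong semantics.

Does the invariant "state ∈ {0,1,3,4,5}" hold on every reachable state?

Answer: INVARIANT VIOLATED at state 2

Trace:
Allowed set {0,1,3,4,5}
R = {0,1,2,4}
  0: ok
  1: ok
  2: VIOLATES
  4: ok
witness against invariant: tau·tau → 2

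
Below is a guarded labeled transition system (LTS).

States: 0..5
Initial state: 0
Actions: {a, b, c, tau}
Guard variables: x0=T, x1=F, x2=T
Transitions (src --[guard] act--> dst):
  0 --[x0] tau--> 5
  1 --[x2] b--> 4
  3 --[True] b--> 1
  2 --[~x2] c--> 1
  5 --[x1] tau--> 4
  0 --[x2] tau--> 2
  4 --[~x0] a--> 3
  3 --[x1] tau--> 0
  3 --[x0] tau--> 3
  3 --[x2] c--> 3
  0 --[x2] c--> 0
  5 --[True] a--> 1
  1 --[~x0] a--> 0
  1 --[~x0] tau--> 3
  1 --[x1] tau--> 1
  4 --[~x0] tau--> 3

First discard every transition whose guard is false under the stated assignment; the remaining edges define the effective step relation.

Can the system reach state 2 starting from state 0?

After dropping false guards: 8 live edges.
Layer 0: {0}
Layer 1: {2,5}  now seen {0,2,5}
Layer 2: {1}  now seen {0,1,2,5}
Layer 3: {4}  now seen {0,1,2,4,5}
Reachable = {0,1,2,4,5}
trace reaching 2: tau

Answer: REACHABLE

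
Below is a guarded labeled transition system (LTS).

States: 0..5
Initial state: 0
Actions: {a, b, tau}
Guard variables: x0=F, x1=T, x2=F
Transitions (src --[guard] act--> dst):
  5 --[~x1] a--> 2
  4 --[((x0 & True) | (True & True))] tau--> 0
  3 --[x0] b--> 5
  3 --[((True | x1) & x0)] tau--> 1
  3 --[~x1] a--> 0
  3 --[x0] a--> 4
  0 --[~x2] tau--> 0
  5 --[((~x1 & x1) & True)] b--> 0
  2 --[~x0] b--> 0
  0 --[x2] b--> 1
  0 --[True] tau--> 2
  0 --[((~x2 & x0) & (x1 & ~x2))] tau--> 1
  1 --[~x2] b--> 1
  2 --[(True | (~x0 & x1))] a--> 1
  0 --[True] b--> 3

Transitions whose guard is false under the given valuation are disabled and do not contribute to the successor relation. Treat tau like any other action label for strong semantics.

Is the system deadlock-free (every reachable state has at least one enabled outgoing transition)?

Answer: DEADLOCK at state 3

Trace:
Reach set: {0,1,2,3}
  0: b→3  tau→0  tau→2  [3 exit(s)]
  1: b→1  [1 exit(s)]
  2: a→1  b→0  [2 exit(s)]
  3: ∅  [deadlock]
trace reaching 3: b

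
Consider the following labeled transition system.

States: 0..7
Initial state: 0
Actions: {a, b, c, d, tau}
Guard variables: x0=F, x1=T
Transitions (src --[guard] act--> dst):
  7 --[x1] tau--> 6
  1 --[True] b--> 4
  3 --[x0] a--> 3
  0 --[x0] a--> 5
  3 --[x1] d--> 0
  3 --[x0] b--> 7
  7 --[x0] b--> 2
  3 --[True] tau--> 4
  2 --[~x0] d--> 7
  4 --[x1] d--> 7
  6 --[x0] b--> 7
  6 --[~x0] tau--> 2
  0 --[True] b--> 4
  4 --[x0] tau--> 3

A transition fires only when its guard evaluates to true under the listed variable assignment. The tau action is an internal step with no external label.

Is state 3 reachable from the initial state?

Guard filter leaves 8 enabled edge(s).
Layer 0: {0}
Layer 1: {4}  now seen {0,4}
Layer 2: {7}  now seen {0,4,7}
Layer 3: {6}  now seen {0,4,6,7}
Layer 4: {2}  now seen {0,2,4,6,7}
Reachable = {0,2,4,6,7}

Answer: UNREACHABLE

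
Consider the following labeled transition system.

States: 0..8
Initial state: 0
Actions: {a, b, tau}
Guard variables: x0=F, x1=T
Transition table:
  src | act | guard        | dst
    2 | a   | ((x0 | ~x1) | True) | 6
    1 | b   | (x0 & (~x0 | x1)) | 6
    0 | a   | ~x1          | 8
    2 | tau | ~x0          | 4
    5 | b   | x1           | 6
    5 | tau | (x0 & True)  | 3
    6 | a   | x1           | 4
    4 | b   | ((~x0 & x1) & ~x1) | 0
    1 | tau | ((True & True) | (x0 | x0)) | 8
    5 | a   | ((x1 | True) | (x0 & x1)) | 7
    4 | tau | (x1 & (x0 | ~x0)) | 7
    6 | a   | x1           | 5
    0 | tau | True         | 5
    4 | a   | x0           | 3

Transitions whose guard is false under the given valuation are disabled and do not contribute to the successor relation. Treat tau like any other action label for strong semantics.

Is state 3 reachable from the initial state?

Answer: UNREACHABLE

Trace:
After dropping false guards: 9 live edges.
L0 = {0}
L1 = {5}  cumulative {0,5}
L2 = {6,7}  cumulative {0,5,6,7}
L3 = {4}  cumulative {0,4,5,6,7}
Reachable = {0,4,5,6,7}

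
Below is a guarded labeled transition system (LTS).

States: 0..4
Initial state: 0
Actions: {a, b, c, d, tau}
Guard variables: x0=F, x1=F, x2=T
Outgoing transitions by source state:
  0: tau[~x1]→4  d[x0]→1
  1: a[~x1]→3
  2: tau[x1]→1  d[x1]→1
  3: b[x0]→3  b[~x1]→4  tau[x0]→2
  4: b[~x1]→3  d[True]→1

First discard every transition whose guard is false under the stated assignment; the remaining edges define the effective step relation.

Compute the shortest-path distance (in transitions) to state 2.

BFS to 2:
  depth 0: {0}
  depth 1: {4}
  depth 2: {1,3}
2 never appears.

Answer: UNREACHABLE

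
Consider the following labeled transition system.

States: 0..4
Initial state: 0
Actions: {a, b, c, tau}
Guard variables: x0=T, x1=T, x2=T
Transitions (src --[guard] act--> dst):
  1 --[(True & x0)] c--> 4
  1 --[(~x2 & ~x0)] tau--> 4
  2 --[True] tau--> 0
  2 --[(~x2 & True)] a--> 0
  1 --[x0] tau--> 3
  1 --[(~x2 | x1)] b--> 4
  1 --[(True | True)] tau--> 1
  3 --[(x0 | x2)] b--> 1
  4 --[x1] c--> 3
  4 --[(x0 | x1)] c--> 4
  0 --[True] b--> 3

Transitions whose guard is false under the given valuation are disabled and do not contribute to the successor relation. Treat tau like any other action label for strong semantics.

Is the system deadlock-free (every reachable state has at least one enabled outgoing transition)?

Reach set: {0,1,3,4}
  0: b→3  [deg 1]
  1: b→4  c→4  tau→1  tau→3  [deg 4]
  3: b→1  [deg 1]
  4: c→3  c→4  [deg 2]

Answer: DEADLOCK-FREE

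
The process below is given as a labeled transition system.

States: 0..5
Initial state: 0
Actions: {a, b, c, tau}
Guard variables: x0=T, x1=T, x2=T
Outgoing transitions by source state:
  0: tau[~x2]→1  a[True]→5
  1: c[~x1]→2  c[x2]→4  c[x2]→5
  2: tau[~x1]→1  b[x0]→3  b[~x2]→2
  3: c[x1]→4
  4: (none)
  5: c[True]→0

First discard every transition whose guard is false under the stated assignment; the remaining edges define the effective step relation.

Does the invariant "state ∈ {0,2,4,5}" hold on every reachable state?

Answer: INVARIANT HOLDS

Analysis:
Allowed set {0,2,4,5}
R = {0,5}
  0: ok
  5: ok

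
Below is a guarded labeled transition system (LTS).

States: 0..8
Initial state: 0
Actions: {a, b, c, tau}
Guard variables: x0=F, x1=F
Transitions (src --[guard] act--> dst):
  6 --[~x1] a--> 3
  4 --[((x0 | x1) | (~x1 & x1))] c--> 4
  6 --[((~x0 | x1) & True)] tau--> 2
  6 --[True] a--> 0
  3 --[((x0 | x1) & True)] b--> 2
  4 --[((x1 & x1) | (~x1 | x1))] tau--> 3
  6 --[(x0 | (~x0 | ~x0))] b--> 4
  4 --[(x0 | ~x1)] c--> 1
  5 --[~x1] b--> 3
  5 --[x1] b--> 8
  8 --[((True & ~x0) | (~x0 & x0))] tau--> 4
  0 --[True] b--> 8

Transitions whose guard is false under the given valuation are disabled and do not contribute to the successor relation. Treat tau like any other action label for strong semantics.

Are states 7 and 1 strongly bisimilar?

Bisimulation quotient by refinement:
  π0 = {{0,1,2,3,4,5,6,7,8}}
  π1 = {{0,5},{1,2,3,7},{4},{6},{8}}
  π2 = {{0},{1,2,3,7},{4},{5},{6},{8}}
Fixed point at round 3; 6 class(es).
[7]={1,2,3,7}  [1]={1,2,3,7}

Answer: BISIMILAR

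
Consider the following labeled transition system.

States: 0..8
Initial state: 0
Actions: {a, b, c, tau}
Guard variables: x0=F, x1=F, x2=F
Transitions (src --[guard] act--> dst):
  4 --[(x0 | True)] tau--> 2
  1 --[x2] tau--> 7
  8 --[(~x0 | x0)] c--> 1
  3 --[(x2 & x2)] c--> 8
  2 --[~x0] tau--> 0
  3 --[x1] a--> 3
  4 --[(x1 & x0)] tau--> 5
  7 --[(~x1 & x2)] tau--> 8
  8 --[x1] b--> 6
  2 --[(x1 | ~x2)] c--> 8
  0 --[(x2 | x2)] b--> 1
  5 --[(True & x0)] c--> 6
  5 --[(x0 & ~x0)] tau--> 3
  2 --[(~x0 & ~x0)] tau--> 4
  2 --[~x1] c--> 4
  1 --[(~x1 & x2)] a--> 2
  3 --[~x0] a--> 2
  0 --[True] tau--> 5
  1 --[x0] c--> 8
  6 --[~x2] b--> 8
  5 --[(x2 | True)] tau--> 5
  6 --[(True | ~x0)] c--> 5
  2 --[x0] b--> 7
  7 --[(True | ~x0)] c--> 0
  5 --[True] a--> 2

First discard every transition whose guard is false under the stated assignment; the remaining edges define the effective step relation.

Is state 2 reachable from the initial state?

Answer: REACHABLE

Working:
Guard filter leaves 13 enabled edge(s).
L0 = {0}
L1 = {5}  cumulative {0,5}
L2 = {2}  cumulative {0,2,5}
L3 = {4,8}  cumulative {0,2,4,5,8}
L4 = {1}  cumulative {0,1,2,4,5,8}
R = {0,1,2,4,5,8}
trace reaching 2: tau·a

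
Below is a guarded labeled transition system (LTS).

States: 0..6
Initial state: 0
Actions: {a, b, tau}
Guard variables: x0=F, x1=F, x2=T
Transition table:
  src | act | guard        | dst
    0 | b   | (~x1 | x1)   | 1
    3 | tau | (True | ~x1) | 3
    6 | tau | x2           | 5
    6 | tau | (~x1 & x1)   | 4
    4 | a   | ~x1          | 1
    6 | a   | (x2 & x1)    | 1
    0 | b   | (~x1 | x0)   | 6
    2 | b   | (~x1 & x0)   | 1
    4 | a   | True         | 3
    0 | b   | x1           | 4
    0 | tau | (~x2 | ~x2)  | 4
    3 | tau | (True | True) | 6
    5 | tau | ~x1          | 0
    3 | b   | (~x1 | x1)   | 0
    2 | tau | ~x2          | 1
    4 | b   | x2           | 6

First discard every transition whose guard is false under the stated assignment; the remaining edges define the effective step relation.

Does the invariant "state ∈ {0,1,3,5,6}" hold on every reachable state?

Safe = {0,1,3,5,6}
Reach set: {0,1,5,6}
  0: safe
  1: safe
  5: safe
  6: safe

Answer: INVARIANT HOLDS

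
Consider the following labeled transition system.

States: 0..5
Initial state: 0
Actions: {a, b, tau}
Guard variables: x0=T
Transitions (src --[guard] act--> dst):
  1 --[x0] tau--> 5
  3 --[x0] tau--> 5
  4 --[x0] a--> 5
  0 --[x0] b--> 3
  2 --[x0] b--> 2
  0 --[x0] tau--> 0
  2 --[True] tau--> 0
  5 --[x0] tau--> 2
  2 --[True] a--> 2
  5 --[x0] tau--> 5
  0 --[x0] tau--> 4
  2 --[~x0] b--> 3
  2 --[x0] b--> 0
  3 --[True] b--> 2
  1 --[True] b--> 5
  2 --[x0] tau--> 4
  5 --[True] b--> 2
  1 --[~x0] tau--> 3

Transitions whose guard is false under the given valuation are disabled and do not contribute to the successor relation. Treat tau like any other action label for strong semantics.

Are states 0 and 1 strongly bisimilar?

Answer: NOT BISIMILAR

Trace:
Refine partition for ~:
  round 0: {{0,1,2,3,4,5}}
  round 1: {{0,1,3,5},{2},{4}}
  round 2: {{0},{1},{2},{3},{4},{5}}
6 equivalence class(es) (converged in 3)
[0]={0}  [1]={1}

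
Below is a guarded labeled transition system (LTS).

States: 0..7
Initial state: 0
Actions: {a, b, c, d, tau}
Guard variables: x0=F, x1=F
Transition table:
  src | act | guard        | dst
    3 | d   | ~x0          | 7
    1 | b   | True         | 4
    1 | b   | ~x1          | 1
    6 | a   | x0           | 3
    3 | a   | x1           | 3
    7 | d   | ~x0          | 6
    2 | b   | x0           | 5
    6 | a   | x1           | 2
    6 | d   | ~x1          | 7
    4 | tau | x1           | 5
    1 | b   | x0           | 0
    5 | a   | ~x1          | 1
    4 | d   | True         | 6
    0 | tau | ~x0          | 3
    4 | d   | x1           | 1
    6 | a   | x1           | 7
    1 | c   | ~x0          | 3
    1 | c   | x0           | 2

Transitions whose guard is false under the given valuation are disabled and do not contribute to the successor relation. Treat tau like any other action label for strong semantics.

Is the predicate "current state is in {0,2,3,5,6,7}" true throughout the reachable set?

Answer: INVARIANT HOLDS

Analysis:
Allowed set {0,2,3,5,6,7}
Reachable = {0,3,6,7}
  0: ✓
  3: ✓
  6: ✓
  7: ✓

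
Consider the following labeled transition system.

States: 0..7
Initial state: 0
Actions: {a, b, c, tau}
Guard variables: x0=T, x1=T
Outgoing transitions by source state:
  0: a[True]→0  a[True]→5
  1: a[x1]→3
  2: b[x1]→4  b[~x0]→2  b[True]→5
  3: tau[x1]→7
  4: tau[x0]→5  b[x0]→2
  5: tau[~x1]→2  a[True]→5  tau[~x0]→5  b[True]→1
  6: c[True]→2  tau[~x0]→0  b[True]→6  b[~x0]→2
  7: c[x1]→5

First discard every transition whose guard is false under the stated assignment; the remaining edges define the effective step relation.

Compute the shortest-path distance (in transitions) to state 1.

Answer: 2

Analysis:
BFS to 1:
  Layer 0: {0}
  Layer 1: {5}
  Layer 2: {1}
depth(1)=2, e.g. a·b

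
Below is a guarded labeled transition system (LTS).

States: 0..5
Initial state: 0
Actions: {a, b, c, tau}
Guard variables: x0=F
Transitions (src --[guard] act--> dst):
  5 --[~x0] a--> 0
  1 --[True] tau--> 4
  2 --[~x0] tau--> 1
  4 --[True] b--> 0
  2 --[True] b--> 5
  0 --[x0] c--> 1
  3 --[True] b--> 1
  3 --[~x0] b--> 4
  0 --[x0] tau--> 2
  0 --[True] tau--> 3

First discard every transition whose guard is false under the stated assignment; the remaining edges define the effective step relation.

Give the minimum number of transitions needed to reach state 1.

Answer: 2

Working:
Layered search for 1:
  Layer 0: {0}
  Layer 1: {3}
  Layer 2: {1,4}
depth(1)=2, e.g. tau·b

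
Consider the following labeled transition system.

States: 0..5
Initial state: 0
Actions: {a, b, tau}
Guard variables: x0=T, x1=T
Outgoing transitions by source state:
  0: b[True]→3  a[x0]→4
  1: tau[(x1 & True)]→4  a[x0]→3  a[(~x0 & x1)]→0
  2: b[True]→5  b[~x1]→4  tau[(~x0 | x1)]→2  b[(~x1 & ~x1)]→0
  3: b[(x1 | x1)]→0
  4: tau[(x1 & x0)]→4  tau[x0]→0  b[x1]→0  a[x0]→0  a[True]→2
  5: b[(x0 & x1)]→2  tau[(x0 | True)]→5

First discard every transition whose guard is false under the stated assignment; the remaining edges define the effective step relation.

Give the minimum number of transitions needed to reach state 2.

BFS to 2:
  Layer 0: {0}
  Layer 1: {3,4}
  Layer 2: {2}
first hit 2 at d=2 via a·a

Answer: 2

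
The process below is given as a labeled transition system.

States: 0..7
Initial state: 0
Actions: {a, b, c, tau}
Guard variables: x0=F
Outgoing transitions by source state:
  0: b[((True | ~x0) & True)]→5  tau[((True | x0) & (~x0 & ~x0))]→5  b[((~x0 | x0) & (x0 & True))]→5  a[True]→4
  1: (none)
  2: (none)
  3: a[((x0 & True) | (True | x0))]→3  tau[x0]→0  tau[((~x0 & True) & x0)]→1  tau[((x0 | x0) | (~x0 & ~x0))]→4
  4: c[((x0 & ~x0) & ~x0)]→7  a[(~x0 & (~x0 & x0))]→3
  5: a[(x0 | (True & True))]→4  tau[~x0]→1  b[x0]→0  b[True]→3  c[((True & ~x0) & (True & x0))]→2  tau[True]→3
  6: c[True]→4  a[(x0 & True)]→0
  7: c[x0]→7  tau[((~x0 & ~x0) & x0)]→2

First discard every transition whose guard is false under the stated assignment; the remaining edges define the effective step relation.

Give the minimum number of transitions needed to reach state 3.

Answer: 2

Trace:
BFS to 3:
  L0 = {0}
  L1 = {4,5}
  L2 = {1,3}
depth(3)=2, e.g. b·b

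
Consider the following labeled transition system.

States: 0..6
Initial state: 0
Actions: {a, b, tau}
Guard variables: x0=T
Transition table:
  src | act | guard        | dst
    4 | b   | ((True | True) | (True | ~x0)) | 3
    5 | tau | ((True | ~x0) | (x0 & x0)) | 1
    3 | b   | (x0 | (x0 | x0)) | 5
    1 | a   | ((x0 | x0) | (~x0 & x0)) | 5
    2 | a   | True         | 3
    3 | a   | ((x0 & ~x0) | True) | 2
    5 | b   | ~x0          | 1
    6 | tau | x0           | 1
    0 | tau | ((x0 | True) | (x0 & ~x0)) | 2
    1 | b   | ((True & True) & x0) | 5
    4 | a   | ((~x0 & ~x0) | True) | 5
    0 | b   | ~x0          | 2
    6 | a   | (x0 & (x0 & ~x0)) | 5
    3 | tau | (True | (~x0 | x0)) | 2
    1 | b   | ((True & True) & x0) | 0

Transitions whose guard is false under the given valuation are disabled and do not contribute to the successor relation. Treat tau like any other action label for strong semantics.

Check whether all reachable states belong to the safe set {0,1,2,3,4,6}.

Answer: INVARIANT VIOLATED at state 5

Working:
Safe = {0,1,2,3,4,6}
R = {0,1,2,3,5}
  0: ✓
  1: ✓
  2: ✓
  3: ✓
  5: ✗ unsafe
witness against invariant: tau·a·b → 5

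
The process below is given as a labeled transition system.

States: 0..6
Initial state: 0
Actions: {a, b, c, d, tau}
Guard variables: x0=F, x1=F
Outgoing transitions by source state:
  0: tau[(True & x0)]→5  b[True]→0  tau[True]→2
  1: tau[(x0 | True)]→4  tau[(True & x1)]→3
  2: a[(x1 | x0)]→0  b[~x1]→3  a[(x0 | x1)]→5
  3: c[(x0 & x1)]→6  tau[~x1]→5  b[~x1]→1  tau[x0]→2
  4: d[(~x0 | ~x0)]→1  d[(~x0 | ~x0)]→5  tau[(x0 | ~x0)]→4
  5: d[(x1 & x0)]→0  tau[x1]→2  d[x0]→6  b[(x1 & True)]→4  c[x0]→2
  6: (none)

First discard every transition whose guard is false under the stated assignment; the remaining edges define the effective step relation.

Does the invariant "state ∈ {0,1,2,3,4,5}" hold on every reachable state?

Allowed set {0,1,2,3,4,5}
R = {0,1,2,3,4,5}
  0: safe
  1: safe
  2: safe
  3: safe
  4: safe
  5: safe

Answer: INVARIANT HOLDS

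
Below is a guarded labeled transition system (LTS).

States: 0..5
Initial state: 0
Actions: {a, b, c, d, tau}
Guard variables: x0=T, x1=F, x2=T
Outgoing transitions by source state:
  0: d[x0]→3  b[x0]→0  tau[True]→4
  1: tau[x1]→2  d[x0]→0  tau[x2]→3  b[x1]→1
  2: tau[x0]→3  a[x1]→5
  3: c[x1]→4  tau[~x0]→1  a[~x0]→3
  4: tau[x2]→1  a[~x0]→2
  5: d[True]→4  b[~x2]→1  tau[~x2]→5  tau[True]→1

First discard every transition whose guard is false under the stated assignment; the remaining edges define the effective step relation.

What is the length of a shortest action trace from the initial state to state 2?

BFS to 2:
  depth 0: {0}
  depth 1: {3,4}
  depth 2: {1}
2 never appears.

Answer: UNREACHABLE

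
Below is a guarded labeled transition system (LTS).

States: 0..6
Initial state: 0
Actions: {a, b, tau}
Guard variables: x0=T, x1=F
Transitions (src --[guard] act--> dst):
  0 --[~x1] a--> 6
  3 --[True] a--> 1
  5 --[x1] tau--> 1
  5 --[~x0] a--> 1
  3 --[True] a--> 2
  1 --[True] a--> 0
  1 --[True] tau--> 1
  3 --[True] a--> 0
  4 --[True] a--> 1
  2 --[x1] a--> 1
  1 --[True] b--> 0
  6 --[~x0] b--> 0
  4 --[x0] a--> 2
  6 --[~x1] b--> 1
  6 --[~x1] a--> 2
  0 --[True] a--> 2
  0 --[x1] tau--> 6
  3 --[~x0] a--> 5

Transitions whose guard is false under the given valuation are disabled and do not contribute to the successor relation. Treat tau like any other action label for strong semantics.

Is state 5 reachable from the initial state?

Answer: UNREACHABLE

Working:
Guard filter leaves 12 enabled edge(s).
Layer 0: {0}
Layer 1: {2,6}  total {0,2,6}
Layer 2: {1}  total {0,1,2,6}
R = {0,1,2,6}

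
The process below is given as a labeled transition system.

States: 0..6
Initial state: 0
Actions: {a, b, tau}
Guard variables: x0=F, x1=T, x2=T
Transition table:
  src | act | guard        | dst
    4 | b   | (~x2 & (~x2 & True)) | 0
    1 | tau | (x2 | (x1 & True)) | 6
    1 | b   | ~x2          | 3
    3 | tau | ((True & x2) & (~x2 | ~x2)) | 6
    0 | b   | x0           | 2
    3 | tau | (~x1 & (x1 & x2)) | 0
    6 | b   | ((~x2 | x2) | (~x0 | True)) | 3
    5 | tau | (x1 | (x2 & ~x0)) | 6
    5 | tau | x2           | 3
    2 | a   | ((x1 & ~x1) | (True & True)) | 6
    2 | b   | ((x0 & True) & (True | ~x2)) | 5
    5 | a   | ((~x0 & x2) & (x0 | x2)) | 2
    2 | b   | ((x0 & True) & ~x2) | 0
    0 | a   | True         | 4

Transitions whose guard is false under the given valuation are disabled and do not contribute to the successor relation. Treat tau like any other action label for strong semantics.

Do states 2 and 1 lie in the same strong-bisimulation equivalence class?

Bisimulation quotient by refinement:
  P[0] = {{0,1,2,3,4,5,6}}
  P[1] = {{0,2},{1},{3,4},{5},{6}}
  P[2] = {{0},{1},{2},{3,4},{5},{6}}
stable after 3 split(s): 6 block(s)
class of 2: {2}; class of 1: {1}

Answer: NOT BISIMILAR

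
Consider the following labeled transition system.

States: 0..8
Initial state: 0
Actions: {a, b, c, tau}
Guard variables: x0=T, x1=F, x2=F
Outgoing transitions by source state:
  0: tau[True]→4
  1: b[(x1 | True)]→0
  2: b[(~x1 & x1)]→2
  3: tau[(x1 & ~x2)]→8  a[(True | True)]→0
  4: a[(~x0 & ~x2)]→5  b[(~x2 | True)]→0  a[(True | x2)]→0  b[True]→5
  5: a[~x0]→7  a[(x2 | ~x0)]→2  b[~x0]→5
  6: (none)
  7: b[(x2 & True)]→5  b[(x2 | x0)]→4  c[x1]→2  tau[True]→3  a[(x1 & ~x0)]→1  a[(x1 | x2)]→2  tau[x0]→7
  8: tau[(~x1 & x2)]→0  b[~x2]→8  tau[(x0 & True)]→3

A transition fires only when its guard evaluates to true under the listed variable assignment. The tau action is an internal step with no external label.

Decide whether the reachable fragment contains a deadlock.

Answer: DEADLOCK at state 5

Trace:
Reach set: {0,4,5}
  0: tau→4  [1 exit(s)]
  4: a→0  b→0  b→5  [3 exit(s)]
  5: ∅  [no exit]
Path to 5: tau·b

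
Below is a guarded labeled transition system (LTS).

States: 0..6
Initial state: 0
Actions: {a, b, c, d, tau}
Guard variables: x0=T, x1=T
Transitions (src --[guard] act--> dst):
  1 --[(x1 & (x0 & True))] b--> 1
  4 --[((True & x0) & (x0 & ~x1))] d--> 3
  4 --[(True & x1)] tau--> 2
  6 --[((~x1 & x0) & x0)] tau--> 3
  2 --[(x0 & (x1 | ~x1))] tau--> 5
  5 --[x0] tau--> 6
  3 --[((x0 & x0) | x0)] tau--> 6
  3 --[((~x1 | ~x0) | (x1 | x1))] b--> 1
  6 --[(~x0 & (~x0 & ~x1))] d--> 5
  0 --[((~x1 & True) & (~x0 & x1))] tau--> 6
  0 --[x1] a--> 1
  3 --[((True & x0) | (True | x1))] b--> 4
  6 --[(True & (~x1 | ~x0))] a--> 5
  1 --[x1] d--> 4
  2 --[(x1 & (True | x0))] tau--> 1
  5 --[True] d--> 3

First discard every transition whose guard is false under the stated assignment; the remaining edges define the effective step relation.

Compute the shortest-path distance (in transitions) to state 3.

Answer: 5

Analysis:
Breadth-first toward 3:
  depth 0: {0}
  depth 1: {1}
  depth 2: {4}
  depth 3: {2}
  depth 4: {5}
  depth 5: {3,6}
depth(3)=5, e.g. a·d·tau·tau·d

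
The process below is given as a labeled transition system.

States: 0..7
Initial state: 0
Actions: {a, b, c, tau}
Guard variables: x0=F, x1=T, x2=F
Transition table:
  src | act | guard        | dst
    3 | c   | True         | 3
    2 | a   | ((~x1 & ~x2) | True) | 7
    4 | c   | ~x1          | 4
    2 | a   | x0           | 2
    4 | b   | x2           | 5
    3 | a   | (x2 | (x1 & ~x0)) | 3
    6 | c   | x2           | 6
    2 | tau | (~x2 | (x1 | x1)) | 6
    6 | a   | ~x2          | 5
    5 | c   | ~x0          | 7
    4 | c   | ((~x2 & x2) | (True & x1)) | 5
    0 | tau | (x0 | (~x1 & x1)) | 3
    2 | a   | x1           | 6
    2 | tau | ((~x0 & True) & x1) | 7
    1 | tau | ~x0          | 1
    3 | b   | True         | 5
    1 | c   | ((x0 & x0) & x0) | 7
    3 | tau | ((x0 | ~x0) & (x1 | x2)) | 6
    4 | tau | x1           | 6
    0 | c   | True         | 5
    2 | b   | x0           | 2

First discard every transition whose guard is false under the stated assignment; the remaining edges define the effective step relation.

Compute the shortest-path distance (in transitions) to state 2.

Answer: UNREACHABLE

Trace:
BFS to 2:
  L0 = {0}
  L1 = {5}
  L2 = {7}
2 never appears.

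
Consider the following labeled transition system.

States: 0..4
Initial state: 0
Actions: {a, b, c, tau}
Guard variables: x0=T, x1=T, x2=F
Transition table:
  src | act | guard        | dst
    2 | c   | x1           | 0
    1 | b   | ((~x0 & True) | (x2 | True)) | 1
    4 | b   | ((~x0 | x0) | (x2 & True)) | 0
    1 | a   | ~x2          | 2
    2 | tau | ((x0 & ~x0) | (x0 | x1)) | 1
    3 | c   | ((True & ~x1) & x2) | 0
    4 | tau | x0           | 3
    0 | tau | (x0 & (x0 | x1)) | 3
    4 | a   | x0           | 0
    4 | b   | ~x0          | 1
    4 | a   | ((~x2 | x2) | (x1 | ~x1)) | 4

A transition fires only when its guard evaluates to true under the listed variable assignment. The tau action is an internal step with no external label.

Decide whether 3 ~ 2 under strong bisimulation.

Compute ~ classes (split until stable):
  round 0: {{0,1,2,3,4}}
  round 1: {{0},{1},{2},{3},{4}}
stable after 2 split(s): 5 block(s)
[3]={3}  [2]={2}

Answer: NOT BISIMILAR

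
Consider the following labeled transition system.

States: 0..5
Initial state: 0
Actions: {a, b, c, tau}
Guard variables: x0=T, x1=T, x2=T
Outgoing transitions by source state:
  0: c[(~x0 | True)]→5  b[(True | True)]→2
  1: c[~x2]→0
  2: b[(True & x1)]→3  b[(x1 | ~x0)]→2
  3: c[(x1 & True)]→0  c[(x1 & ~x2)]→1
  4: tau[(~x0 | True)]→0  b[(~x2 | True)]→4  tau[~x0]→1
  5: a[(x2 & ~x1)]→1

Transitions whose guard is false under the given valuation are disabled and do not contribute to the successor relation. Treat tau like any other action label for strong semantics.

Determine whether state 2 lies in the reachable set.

7 transition(s) survive guard evaluation.
depth 0: {0}
depth 1: {2,5}  now seen {0,2,5}
depth 2: {3}  now seen {0,2,3,5}
Reachable = {0,2,3,5}
witness 2: b

Answer: REACHABLE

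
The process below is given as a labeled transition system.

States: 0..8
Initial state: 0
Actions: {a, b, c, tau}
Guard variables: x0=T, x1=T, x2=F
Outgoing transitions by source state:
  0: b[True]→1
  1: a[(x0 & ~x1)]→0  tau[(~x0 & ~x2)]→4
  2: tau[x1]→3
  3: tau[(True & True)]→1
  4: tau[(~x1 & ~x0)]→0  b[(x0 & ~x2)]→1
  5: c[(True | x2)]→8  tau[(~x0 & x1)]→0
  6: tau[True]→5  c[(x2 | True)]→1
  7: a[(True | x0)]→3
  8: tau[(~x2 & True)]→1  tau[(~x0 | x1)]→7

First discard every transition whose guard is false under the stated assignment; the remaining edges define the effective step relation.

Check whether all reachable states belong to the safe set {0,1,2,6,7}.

Answer: INVARIANT HOLDS

Trace:
Allowed set {0,1,2,6,7}
Reachable = {0,1}
  0: ok
  1: ok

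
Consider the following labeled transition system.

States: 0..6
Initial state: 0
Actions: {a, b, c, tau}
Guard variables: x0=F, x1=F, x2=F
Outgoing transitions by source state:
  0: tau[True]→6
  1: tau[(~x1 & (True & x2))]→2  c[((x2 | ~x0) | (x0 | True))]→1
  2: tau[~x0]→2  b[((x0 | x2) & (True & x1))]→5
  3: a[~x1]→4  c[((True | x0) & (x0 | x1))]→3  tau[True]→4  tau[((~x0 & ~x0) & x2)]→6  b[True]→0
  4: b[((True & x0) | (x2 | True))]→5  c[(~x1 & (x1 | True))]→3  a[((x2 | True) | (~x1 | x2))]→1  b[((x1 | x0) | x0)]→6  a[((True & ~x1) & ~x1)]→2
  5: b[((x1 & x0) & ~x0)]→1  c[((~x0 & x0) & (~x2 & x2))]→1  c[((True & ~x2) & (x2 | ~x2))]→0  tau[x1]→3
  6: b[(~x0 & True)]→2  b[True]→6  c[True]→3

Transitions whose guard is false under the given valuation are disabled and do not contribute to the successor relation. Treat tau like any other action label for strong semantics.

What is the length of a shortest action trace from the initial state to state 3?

Breadth-first toward 3:
  L0 = {0}
  L1 = {6}
  L2 = {2,3}
3 enters at depth 2; path tau·c

Answer: 2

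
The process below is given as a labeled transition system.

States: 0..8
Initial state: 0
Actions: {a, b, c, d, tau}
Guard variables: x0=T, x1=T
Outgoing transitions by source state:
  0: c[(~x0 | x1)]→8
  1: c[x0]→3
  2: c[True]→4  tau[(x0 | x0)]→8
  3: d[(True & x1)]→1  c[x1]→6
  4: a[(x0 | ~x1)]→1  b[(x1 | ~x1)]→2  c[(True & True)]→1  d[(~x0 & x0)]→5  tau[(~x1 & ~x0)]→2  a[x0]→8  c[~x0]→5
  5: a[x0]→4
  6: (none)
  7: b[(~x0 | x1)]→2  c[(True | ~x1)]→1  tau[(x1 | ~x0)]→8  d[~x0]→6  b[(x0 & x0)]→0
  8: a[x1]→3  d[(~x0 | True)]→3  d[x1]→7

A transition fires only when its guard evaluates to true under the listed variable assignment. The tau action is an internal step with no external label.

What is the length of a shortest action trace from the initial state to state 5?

Answer: UNREACHABLE

Analysis:
Layered search for 5:
  Layer 0: {0}
  Layer 1: {8}
  Layer 2: {3,7}
  Layer 3: {1,2,6}
  Layer 4: {4}
5 never appears.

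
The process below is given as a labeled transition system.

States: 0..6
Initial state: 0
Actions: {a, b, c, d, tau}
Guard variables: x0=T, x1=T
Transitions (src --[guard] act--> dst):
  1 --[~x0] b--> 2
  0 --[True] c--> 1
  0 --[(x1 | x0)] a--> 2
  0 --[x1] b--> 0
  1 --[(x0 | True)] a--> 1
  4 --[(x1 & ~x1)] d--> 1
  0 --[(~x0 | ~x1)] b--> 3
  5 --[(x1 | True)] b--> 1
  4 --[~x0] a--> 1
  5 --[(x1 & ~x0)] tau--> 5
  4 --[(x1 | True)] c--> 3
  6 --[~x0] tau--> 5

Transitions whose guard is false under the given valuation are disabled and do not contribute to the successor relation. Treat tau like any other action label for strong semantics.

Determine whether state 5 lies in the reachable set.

Answer: UNREACHABLE

Working:
After dropping false guards: 6 live edges.
Layer 0: {0}
Layer 1: {1,2}  now seen {0,1,2}
R = {0,1,2}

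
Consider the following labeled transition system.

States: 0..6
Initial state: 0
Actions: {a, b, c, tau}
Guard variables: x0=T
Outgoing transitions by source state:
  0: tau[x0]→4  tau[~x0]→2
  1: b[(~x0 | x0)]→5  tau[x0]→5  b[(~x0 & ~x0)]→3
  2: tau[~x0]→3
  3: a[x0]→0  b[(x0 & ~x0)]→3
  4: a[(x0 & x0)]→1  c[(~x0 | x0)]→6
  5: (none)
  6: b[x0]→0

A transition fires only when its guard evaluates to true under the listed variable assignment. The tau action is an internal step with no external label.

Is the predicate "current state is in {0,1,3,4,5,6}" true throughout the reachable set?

Allowed set {0,1,3,4,5,6}
Reachable = {0,1,4,5,6}
  0: ✓
  1: ✓
  4: ✓
  5: ✓
  6: ✓

Answer: INVARIANT HOLDS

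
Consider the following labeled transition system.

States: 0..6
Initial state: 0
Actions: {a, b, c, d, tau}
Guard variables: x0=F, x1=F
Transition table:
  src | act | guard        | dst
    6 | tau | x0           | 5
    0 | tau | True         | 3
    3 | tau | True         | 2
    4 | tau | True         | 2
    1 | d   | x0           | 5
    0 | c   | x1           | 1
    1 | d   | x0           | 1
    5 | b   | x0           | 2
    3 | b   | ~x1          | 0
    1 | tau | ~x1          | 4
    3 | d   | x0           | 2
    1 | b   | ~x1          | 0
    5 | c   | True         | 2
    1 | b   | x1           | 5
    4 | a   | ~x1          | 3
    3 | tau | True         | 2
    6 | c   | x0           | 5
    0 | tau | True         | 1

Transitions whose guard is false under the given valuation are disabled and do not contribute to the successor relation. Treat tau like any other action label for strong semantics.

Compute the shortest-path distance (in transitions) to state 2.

Answer: 2

Working:
Breadth-first toward 2:
  depth 0: {0}
  depth 1: {1,3}
  depth 2: {2,4}
depth(2)=2, e.g. tau·tau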